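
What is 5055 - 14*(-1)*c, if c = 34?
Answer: 5531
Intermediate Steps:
5055 - 14*(-1)*c = 5055 - 14*(-1)*34 = 5055 - (-14)*34 = 5055 - 1*(-476) = 5055 + 476 = 5531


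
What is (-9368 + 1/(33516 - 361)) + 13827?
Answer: 147838146/33155 ≈ 4459.0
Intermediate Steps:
(-9368 + 1/(33516 - 361)) + 13827 = (-9368 + 1/33155) + 13827 = -310596039/33155 + 13827 = 147838146/33155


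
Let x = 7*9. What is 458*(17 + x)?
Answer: 36640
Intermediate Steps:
x = 63
458*(17 + x) = 458*(17 + 63) = 458*80 = 36640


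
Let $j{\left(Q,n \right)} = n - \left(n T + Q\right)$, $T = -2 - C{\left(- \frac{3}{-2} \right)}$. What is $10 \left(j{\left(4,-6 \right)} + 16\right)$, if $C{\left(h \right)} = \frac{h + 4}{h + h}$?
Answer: $-170$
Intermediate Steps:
$C{\left(h \right)} = \frac{4 + h}{2 h}$
$T = - \frac{23}{6}$ ($T = -2 - \frac{4 - \frac{3}{-2}}{2 \left(- \frac{3}{-2}\right)} = -2 - \frac{4 - - \frac{3}{2}}{2 \left(\left(-3\right) \left(- \frac{1}{2}\right)\right)} = -2 - \frac{4 + \frac{3}{2}}{2 \cdot \frac{3}{2}} = -2 - \frac{1}{2} \cdot \frac{2}{3} \cdot \frac{11}{2} = -2 - \frac{11}{6} = - \frac{23}{6} \approx -3.8333$)
$j{\left(Q,n \right)} = - Q + \frac{29 n}{6}$ ($j{\left(Q,n \right)} = n - \left(n \left(- \frac{23}{6}\right) + Q\right) = n - \left(- \frac{23 n}{6} + Q\right) = n - \left(Q - \frac{23 n}{6}\right) = - Q + \frac{29 n}{6}$)
$10 \left(j{\left(4,-6 \right)} + 16\right) = 10 \left(\left(\left(-1\right) 4 + \frac{29}{6} \left(-6\right)\right) + 16\right) = 10 \left(\left(-4 - 29\right) + 16\right) = 10 \left(-33 + 16\right) = 10 \left(-17\right) = -170$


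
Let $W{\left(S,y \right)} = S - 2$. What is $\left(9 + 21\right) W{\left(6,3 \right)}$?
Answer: $120$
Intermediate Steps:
$W{\left(S,y \right)} = -2 + S$
$\left(9 + 21\right) W{\left(6,3 \right)} = \left(9 + 21\right) \left(-2 + 6\right) = 30 \cdot 4 = 120$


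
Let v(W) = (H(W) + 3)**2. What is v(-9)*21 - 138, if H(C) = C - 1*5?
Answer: 2403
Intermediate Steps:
H(C) = -5 + C (H(C) = C - 5 = -5 + C)
v(W) = (-2 + W)**2 (v(W) = ((-5 + W) + 3)**2 = (-2 + W)**2)
v(-9)*21 - 138 = (-2 - 9)**2*21 - 138 = (-11)**2*21 - 138 = 121*21 - 138 = 2541 - 138 = 2403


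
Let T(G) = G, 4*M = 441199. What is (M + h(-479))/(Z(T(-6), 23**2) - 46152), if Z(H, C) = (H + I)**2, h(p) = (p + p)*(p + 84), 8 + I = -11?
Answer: -1954839/182108 ≈ -10.734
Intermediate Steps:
M = 441199/4 (M = (1/4)*441199 = 441199/4 ≈ 1.1030e+5)
I = -19 (I = -8 - 11 = -19)
h(p) = 2*p*(84 + p) (h(p) = (2*p)*(84 + p) = 2*p*(84 + p))
Z(H, C) = (-19 + H)**2 (Z(H, C) = (H - 19)**2 = (-19 + H)**2)
(M + h(-479))/(Z(T(-6), 23**2) - 46152) = (441199/4 + 2*(-479)*(84 - 479))/((-19 - 6)**2 - 46152) = (441199/4 + 2*(-479)*(-395))/((-25)**2 - 46152) = (441199/4 + 378410)/(625 - 46152) = (1954839/4)/(-45527) = (1954839/4)*(-1/45527) = -1954839/182108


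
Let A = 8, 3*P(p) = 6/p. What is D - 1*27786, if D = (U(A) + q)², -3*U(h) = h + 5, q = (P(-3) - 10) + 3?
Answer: -27642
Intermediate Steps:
P(p) = 2/p (P(p) = (6/p)/3 = 2/p)
q = -23/3 (q = (2/(-3) - 10) + 3 = (2*(-⅓) - 10) + 3 = (-⅔ - 10) + 3 = -32/3 + 3 = -23/3 ≈ -7.6667)
U(h) = -5/3 - h/3 (U(h) = -(h + 5)/3 = -(5 + h)/3 = -5/3 - h/3)
D = 144 (D = ((-5/3 - ⅓*8) - 23/3)² = ((-5/3 - 8/3) - 23/3)² = (-13/3 - 23/3)² = (-12)² = 144)
D - 1*27786 = 144 - 1*27786 = 144 - 27786 = -27642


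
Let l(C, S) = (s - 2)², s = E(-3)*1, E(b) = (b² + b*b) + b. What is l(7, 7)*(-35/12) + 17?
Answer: -5711/12 ≈ -475.92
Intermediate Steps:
E(b) = b + 2*b² (E(b) = (b² + b²) + b = 2*b² + b = b + 2*b²)
s = 15 (s = -3*(1 + 2*(-3))*1 = -3*(1 - 6)*1 = -3*(-5)*1 = 15*1 = 15)
l(C, S) = 169 (l(C, S) = (15 - 2)² = 13² = 169)
l(7, 7)*(-35/12) + 17 = 169*(-35/12) + 17 = -5915/12 + 17 = -5711/12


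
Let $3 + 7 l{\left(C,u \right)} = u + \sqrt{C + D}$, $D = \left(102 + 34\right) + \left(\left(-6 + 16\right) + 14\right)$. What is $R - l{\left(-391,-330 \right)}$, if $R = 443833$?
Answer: $\frac{3107164}{7} - \frac{i \sqrt{231}}{7} \approx 4.4388 \cdot 10^{5} - 2.1712 i$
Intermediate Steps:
$D = 160$ ($D = 136 + \left(10 + 14\right) = 136 + 24 = 160$)
$l{\left(C,u \right)} = - \frac{3}{7} + \frac{u}{7} + \frac{\sqrt{160 + C}}{7}$ ($l{\left(C,u \right)} = - \frac{3}{7} + \frac{u + \sqrt{C + 160}}{7} = - \frac{3}{7} + \frac{u + \sqrt{160 + C}}{7} = - \frac{3}{7} + \left(\frac{u}{7} + \frac{\sqrt{160 + C}}{7}\right) = - \frac{3}{7} + \frac{u}{7} + \frac{\sqrt{160 + C}}{7}$)
$R - l{\left(-391,-330 \right)} = 443833 - \left(- \frac{3}{7} + \frac{1}{7} \left(-330\right) + \frac{\sqrt{160 - 391}}{7}\right) = 443833 - \left(- \frac{3}{7} - \frac{330}{7} + \frac{\sqrt{-231}}{7}\right) = 443833 - \left(- \frac{3}{7} - \frac{330}{7} + \frac{i \sqrt{231}}{7}\right) = 443833 - \left(- \frac{333}{7} + \frac{i \sqrt{231}}{7}\right) = 443833 + \left(\frac{333}{7} - \frac{i \sqrt{231}}{7}\right) = \frac{3107164}{7} - \frac{i \sqrt{231}}{7}$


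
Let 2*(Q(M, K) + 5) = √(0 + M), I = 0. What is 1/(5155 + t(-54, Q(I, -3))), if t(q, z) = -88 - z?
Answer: 1/5072 ≈ 0.00019716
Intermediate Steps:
Q(M, K) = -5 + √M/2 (Q(M, K) = -5 + √(0 + M)/2 = -5 + √M/2)
1/(5155 + t(-54, Q(I, -3))) = 1/(5155 + (-88 - (-5 + √0/2))) = 1/(5155 + (-88 - (-5 + (½)*0))) = 1/(5155 + (-88 - (-5 + 0))) = 1/(5155 + (-88 - 1*(-5))) = 1/(5155 + (-88 + 5)) = 1/(5155 - 83) = 1/5072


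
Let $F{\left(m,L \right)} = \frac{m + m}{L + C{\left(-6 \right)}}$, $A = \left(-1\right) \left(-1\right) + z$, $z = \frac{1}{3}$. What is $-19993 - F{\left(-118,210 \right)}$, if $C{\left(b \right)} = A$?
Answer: $- \frac{6337427}{317} \approx -19992.0$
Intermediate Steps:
$z = \frac{1}{3} \approx 0.33333$
$A = \frac{4}{3}$ ($A = \left(-1\right) \left(-1\right) + \frac{1}{3} = 1 + \frac{1}{3} = \frac{4}{3} \approx 1.3333$)
$C{\left(b \right)} = \frac{4}{3}$
$F{\left(m,L \right)} = \frac{2 m}{\frac{4}{3} + L}$ ($F{\left(m,L \right)} = \frac{m + m}{L + \frac{4}{3}} = \frac{2 m}{\frac{4}{3} + L}$)
$-19993 - F{\left(-118,210 \right)} = -19993 - 6 \left(-118\right) \frac{1}{4 + 3 \cdot 210} = -19993 - 6 \left(-118\right) \frac{1}{4 + 630} = -19993 - 6 \left(-118\right) \frac{1}{634} = -19993 - - \frac{354}{317} = -19993 + \frac{354}{317} = - \frac{6337427}{317}$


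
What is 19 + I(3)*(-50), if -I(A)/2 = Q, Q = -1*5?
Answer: -481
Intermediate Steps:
Q = -5
I(A) = 10 (I(A) = -2*(-5) = 10)
19 + I(3)*(-50) = 19 + 10*(-50) = 19 - 500 = -481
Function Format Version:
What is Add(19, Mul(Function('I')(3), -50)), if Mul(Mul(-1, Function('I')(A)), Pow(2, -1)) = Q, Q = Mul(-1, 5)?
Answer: -481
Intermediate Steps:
Q = -5
Function('I')(A) = 10 (Function('I')(A) = Mul(-2, -5) = 10)
Add(19, Mul(Function('I')(3), -50)) = Add(19, Mul(10, -50)) = Add(19, -500) = -481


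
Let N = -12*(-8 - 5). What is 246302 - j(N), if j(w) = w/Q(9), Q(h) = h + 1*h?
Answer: 738880/3 ≈ 2.4629e+5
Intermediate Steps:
N = 156 (N = -12*(-13) = 156)
Q(h) = 2*h (Q(h) = h + h = 2*h)
j(w) = w/18 (j(w) = w/((2*9)) = w/18)
246302 - j(N) = 246302 - 156/18 = 246302 - 1*26/3 = 246302 - 26/3 = 738880/3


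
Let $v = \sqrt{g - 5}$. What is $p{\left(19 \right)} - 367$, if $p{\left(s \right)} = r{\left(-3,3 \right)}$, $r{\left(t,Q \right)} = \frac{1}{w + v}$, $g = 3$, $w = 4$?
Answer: $\frac{- 367 \sqrt{2} + 1467 i}{\sqrt{2} - 4 i} \approx -366.78 - 0.078568 i$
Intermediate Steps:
$v = i \sqrt{2}$ ($v = \sqrt{3 - 5} = \sqrt{-2} = i \sqrt{2} \approx 1.4142 i$)
$r{\left(t,Q \right)} = \frac{1}{4 + i \sqrt{2}}$
$p{\left(s \right)} = \frac{2}{9} - \frac{i \sqrt{2}}{18}$
$p{\left(19 \right)} - 367 = \left(\frac{2}{9} - \frac{i \sqrt{2}}{18}\right) - 367 = - \frac{3301}{9} - \frac{i \sqrt{2}}{18}$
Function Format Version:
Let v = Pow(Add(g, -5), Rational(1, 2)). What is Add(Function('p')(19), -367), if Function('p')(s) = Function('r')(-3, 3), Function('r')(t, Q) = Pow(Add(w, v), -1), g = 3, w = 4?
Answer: Mul(Pow(Add(Pow(2, Rational(1, 2)), Mul(-4, I)), -1), Add(Mul(-367, Pow(2, Rational(1, 2))), Mul(1467, I))) ≈ Add(-366.78, Mul(-0.078568, I))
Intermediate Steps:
v = Mul(I, Pow(2, Rational(1, 2))) (v = Pow(Add(3, -5), Rational(1, 2)) = Pow(-2, Rational(1, 2)) = Mul(I, Pow(2, Rational(1, 2))) ≈ Mul(1.4142, I))
Function('r')(t, Q) = Pow(Add(4, Mul(I, Pow(2, Rational(1, 2)))), -1)
Function('p')(s) = Add(Rational(2, 9), Mul(Rational(-1, 18), I, Pow(2, Rational(1, 2))))
Add(Function('p')(19), -367) = Add(Add(Rational(2, 9), Mul(Rational(-1, 18), I, Pow(2, Rational(1, 2)))), -367) = Add(Rational(-3301, 9), Mul(Rational(-1, 18), I, Pow(2, Rational(1, 2))))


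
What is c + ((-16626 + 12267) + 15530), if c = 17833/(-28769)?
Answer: 321360666/28769 ≈ 11170.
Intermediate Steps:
c = -17833/28769 (c = 17833*(-1/28769) = -17833/28769 ≈ -0.61987)
c + ((-16626 + 12267) + 15530) = -17833/28769 + ((-16626 + 12267) + 15530) = -17833/28769 + (-4359 + 15530) = -17833/28769 + 11171 = 321360666/28769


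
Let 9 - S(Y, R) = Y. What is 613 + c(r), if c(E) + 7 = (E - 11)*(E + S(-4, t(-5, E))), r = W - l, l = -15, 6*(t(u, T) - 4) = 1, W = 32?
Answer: 2766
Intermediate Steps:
t(u, T) = 25/6 (t(u, T) = 4 + (⅙)*1 = 4 + ⅙ = 25/6)
S(Y, R) = 9 - Y
r = 47 (r = 32 - 1*(-15) = 32 + 15 = 47)
c(E) = -7 + (-11 + E)*(13 + E) (c(E) = -7 + (E - 11)*(E + (9 - 1*(-4))) = -7 + (-11 + E)*(E + (9 + 4)) = -7 + (-11 + E)*(E + 13) = -7 + (-11 + E)*(13 + E))
613 + c(r) = 613 + (-150 + 47² + 2*47) = 613 + (-150 + 2209 + 94) = 613 + 2153 = 2766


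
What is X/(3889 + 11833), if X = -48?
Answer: -24/7861 ≈ -0.0030530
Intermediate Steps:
X/(3889 + 11833) = -48/(3889 + 11833) = -48/15722 = -48*1/15722 = -24/7861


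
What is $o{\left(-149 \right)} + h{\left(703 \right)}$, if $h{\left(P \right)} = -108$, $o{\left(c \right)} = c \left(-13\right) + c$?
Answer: $1680$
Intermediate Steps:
$o{\left(c \right)} = - 12 c$ ($o{\left(c \right)} = - 13 c + c = - 12 c$)
$o{\left(-149 \right)} + h{\left(703 \right)} = \left(-12\right) \left(-149\right) - 108 = 1788 - 108 = 1680$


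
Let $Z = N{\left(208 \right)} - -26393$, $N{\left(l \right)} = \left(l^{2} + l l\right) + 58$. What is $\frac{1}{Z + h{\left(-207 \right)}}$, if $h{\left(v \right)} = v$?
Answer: $\frac{1}{112772} \approx 8.8674 \cdot 10^{-6}$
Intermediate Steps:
$N{\left(l \right)} = 58 + 2 l^{2}$ ($N{\left(l \right)} = \left(l^{2} + l^{2}\right) + 58 = 2 l^{2} + 58 = 58 + 2 l^{2}$)
$Z = 112979$ ($Z = \left(58 + 2 \cdot 208^{2}\right) - -26393 = \left(58 + 2 \cdot 43264\right) + 26393 = \left(58 + 86528\right) + 26393 = 86586 + 26393 = 112979$)
$\frac{1}{Z + h{\left(-207 \right)}} = \frac{1}{112979 - 207} = \frac{1}{112772}$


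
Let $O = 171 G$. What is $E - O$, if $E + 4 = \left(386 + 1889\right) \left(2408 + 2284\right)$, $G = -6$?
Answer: $10675322$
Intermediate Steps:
$E = 10674296$ ($E = -4 + \left(386 + 1889\right) \left(2408 + 2284\right) = -4 + 2275 \cdot 4692 = -4 + 10674300 = 10674296$)
$O = -1026$ ($O = 171 \left(-6\right) = -1026$)
$E - O = 10674296 - -1026 = 10674296 + 1026 = 10675322$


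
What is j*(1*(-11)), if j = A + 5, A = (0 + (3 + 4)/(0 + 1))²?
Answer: -594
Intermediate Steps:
A = 49 (A = (0 + 7/1)² = (0 + 7*1)² = (0 + 7)² = 7² = 49)
j = 54 (j = 49 + 5 = 54)
j*(1*(-11)) = 54*(1*(-11)) = 54*(-11) = -594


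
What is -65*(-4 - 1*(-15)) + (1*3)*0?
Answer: -715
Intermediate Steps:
-65*(-4 - 1*(-15)) + (1*3)*0 = -65*(-4 + 15) + 3*0 = -65*11 + 0 = -715 + 0 = -715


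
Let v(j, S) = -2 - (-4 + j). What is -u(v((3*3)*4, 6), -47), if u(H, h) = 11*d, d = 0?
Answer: 0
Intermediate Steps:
v(j, S) = 2 - j (v(j, S) = -2 + (4 - j) = 2 - j)
u(H, h) = 0 (u(H, h) = 11*0 = 0)
-u(v((3*3)*4, 6), -47) = -1*0 = 0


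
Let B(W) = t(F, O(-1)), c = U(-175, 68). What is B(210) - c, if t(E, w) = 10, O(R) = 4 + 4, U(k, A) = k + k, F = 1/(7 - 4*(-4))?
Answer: 360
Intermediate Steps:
F = 1/23 (F = 1/(7 + 16) = 1/23 ≈ 0.043478)
U(k, A) = 2*k
O(R) = 8
c = -350 (c = 2*(-175) = -350)
B(W) = 10
B(210) - c = 10 - 1*(-350) = 10 + 350 = 360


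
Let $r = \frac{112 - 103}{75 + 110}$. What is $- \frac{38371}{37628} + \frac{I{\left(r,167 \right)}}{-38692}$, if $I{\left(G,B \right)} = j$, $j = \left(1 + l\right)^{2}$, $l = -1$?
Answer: $- \frac{38371}{37628} \approx -1.0197$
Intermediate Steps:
$r = \frac{9}{185} \approx 0.048649$
$j = 0$ ($j = \left(1 - 1\right)^{2} = 0^{2} = 0$)
$I{\left(G,B \right)} = 0$
$- \frac{38371}{37628} + \frac{I{\left(r,167 \right)}}{-38692} = - \frac{38371}{37628} + \frac{0}{-38692} = \left(-38371\right) \frac{1}{37628} + 0 \left(- \frac{1}{38692}\right) = - \frac{38371}{37628} + 0 = - \frac{38371}{37628}$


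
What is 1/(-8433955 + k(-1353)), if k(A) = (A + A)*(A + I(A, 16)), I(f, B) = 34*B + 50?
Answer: -1/6380101 ≈ -1.5674e-7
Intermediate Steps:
I(f, B) = 50 + 34*B
k(A) = 2*A*(594 + A) (k(A) = (A + A)*(A + (50 + 34*16)) = (2*A)*(A + (50 + 544)) = (2*A)*(A + 594) = (2*A)*(594 + A) = 2*A*(594 + A))
1/(-8433955 + k(-1353)) = 1/(-8433955 + 2*(-1353)*(594 - 1353)) = 1/(-8433955 + 2*(-1353)*(-759)) = 1/(-8433955 + 2053854) = 1/(-6380101) = -1/6380101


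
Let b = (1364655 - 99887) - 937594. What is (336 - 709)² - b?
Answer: -188045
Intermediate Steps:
b = 327174 (b = 1264768 - 937594 = 327174)
(336 - 709)² - b = (336 - 709)² - 1*327174 = (-373)² - 327174 = 139129 - 327174 = -188045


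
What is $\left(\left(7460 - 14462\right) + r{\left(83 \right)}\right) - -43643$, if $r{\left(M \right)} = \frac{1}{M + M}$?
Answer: $\frac{6082407}{166} \approx 36641.0$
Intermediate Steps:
$r{\left(M \right)} = \frac{1}{2 M}$
$\left(\left(7460 - 14462\right) + r{\left(83 \right)}\right) - -43643 = \left(\left(7460 - 14462\right) + \frac{1}{2 \cdot 83}\right) - -43643 = \left(-7002 + \frac{1}{2} \cdot \frac{1}{83}\right) + 43643 = \left(-7002 + \frac{1}{166}\right) + 43643 = - \frac{1162331}{166} + 43643 = \frac{6082407}{166}$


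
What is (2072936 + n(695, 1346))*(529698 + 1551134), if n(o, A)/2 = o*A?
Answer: 8206543384832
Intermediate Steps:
n(o, A) = 2*A*o (n(o, A) = 2*(o*A) = 2*(A*o) = 2*A*o)
(2072936 + n(695, 1346))*(529698 + 1551134) = (2072936 + 2*1346*695)*(529698 + 1551134) = (2072936 + 1870940)*2080832 = 3943876*2080832 = 8206543384832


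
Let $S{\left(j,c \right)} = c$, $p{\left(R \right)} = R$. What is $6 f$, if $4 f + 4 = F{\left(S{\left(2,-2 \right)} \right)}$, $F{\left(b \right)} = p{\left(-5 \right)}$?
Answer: $- \frac{27}{2} \approx -13.5$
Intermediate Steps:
$F{\left(b \right)} = -5$
$f = - \frac{9}{4}$ ($f = -1 + \frac{1}{4} \left(-5\right) = -1 - \frac{5}{4} = - \frac{9}{4} \approx -2.25$)
$6 f = 6 \left(- \frac{9}{4}\right) = - \frac{27}{2}$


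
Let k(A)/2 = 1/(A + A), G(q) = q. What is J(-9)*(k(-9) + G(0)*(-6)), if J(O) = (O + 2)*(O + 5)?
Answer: -28/9 ≈ -3.1111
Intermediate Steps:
J(O) = (2 + O)*(5 + O)
k(A) = 1/A (k(A) = 2/(A + A) = 2/((2*A)) = 2*(1/(2*A)) = 1/A)
J(-9)*(k(-9) + G(0)*(-6)) = (10 + (-9)**2 + 7*(-9))*(1/(-9) + 0*(-6)) = (10 + 81 - 63)*(-1/9 + 0) = 28*(-1/9) = -28/9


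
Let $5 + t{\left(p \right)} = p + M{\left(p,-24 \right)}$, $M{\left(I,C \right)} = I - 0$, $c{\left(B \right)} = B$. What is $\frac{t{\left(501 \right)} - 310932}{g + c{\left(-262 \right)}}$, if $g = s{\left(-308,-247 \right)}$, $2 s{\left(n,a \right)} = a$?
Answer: $\frac{619870}{771} \approx 803.98$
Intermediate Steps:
$s{\left(n,a \right)} = \frac{a}{2}$
$g = - \frac{247}{2}$ ($g = \frac{1}{2} \left(-247\right) = - \frac{247}{2} \approx -123.5$)
$M{\left(I,C \right)} = I$ ($M{\left(I,C \right)} = I + 0 = I$)
$t{\left(p \right)} = -5 + 2 p$ ($t{\left(p \right)} = -5 + \left(p + p\right) = -5 + 2 p$)
$\frac{t{\left(501 \right)} - 310932}{g + c{\left(-262 \right)}} = \frac{\left(-5 + 2 \cdot 501\right) - 310932}{- \frac{247}{2} - 262} = \frac{\left(-5 + 1002\right) - 310932}{- \frac{771}{2}} = \left(997 - 310932\right) \left(- \frac{2}{771}\right) = \left(-309935\right) \left(- \frac{2}{771}\right) = \frac{619870}{771}$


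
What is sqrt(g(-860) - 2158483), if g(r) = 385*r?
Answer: I*sqrt(2489583) ≈ 1577.8*I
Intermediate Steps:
sqrt(g(-860) - 2158483) = sqrt(385*(-860) - 2158483) = sqrt(-331100 - 2158483) = sqrt(-2489583) = I*sqrt(2489583)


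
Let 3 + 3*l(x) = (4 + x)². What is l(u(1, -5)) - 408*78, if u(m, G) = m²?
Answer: -95450/3 ≈ -31817.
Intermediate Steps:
l(x) = -1 + (4 + x)²/3
l(u(1, -5)) - 408*78 = (-1 + (4 + 1²)²/3) - 408*78 = (-1 + (4 + 1)²/3) - 31824 = (-1 + (⅓)*5²) - 31824 = (-1 + (⅓)*25) - 31824 = (-1 + 25/3) - 31824 = 22/3 - 31824 = -95450/3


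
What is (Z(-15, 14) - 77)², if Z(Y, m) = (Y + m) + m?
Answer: 4096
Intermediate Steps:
Z(Y, m) = Y + 2*m
(Z(-15, 14) - 77)² = ((-15 + 2*14) - 77)² = ((-15 + 28) - 77)² = (13 - 77)² = (-64)² = 4096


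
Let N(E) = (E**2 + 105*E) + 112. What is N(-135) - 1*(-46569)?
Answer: 50731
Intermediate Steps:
N(E) = 112 + E**2 + 105*E
N(-135) - 1*(-46569) = (112 + (-135)**2 + 105*(-135)) - 1*(-46569) = (112 + 18225 - 14175) + 46569 = 4162 + 46569 = 50731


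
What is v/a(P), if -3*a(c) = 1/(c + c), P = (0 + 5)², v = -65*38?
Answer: 370500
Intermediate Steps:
v = -2470
P = 25 (P = 5² = 25)
a(c) = -1/(6*c) (a(c) = -1/(3*(c + c)) = -1/(2*c)/3 = -1/(6*c))
v/a(P) = -2470/((-⅙/25)) = -2470/((-⅙*1/25)) = -2470/(-1/150) = -2470*(-150) = 370500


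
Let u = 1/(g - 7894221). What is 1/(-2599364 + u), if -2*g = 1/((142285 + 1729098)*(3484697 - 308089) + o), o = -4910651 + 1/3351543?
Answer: -314564723998533664961587263/817668219231764308957884731686052 ≈ -3.8471e-7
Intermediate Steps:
o = -16458257984492/3351543 (o = -4910651 + 1/3351543 = -16458257984492/3351543 ≈ -4.9106e+6)
g = -3351543/39847468673417385320 (g = -1/(2*((142285 + 1729098)*(3484697 - 308089) - 16458257984492/3351543)) = -1/(2*(1871383*3176608 - 16458257984492/3351543)) = -1/(2*(5944650208864 - 16458257984492/3351543)) = -1/(2*19923734336708692660/3351543) = -½*3351543/19923734336708692660 = -3351543/39847468673417385320 ≈ -8.4109e-14)
u = -39847468673417385320/314564723998533664961587263 (u = 1/(-3351543/39847468673417385320 - 7894221) = 1/(-314564723998533664961587263/39847468673417385320) = -39847468673417385320/314564723998533664961587263 ≈ -1.2667e-7)
1/(-2599364 + u) = 1/(-2599364 - 39847468673417385320/314564723998533664961587263) = 1/(-817668219231764308957884731686052/314564723998533664961587263) = -314564723998533664961587263/817668219231764308957884731686052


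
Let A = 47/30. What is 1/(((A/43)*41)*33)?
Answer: 430/21197 ≈ 0.020286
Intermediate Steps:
A = 47/30 (A = 47*(1/30) = 47/30 ≈ 1.5667)
1/(((A/43)*41)*33) = 1/((((47/30)/43)*41)*33) = 1/((((47/30)*(1/43))*41)*33) = 1/(((47/1290)*41)*33) = 1/((1927/1290)*33) = 1/(21197/430) = 430/21197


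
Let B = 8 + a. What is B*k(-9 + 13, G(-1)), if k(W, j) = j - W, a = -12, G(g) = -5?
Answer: 36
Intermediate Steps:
B = -4 (B = 8 - 12 = -4)
B*k(-9 + 13, G(-1)) = -4*(-5 - (-9 + 13)) = -4*(-5 - 1*4) = -4*(-5 - 4) = -4*(-9) = 36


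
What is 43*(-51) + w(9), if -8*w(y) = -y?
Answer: -17535/8 ≈ -2191.9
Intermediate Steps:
w(y) = y/8 (w(y) = -(-1)*y/8 = y/8)
43*(-51) + w(9) = 43*(-51) + (1/8)*9 = -2193 + 9/8 = -17535/8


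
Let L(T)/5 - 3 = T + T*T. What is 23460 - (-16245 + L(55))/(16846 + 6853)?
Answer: 555979370/23699 ≈ 23460.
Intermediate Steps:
L(T) = 15 + 5*T + 5*T² (L(T) = 15 + 5*(T + T*T) = 15 + 5*(T + T²) = 15 + (5*T + 5*T²) = 15 + 5*T + 5*T²)
23460 - (-16245 + L(55))/(16846 + 6853) = 23460 - (-16245 + (15 + 5*55 + 5*55²))/(16846 + 6853) = 23460 - (-16245 + (15 + 275 + 5*3025))/23699 = 23460 - (-16245 + (15 + 275 + 15125))/23699 = 23460 - (-16245 + 15415)/23699 = 23460 - (-830)/23699 = 23460 - 1*(-830/23699) = 23460 + 830/23699 = 555979370/23699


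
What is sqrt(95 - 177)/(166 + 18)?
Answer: I*sqrt(82)/184 ≈ 0.049214*I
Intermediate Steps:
sqrt(95 - 177)/(166 + 18) = sqrt(-82)/184 = (I*sqrt(82))/184 = I*sqrt(82)/184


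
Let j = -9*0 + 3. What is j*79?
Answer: 237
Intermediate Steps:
j = 3 (j = 0 + 3 = 3)
j*79 = 3*79 = 237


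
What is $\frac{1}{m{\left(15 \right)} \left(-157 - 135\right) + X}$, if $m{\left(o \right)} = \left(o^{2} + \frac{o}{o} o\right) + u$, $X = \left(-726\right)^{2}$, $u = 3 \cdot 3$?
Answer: $\frac{1}{454368} \approx 2.2009 \cdot 10^{-6}$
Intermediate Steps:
$u = 9$
$X = 527076$
$m{\left(o \right)} = 9 + o + o^{2}$ ($m{\left(o \right)} = \left(o^{2} + \frac{o}{o} o\right) + 9 = \left(o^{2} + 1 o\right) + 9 = \left(o^{2} + o\right) + 9 = \left(o + o^{2}\right) + 9 = 9 + o + o^{2}$)
$\frac{1}{m{\left(15 \right)} \left(-157 - 135\right) + X} = \frac{1}{\left(9 + 15 + 15^{2}\right) \left(-157 - 135\right) + 527076} = \frac{1}{\left(9 + 15 + 225\right) \left(-292\right) + 527076} = \frac{1}{249 \left(-292\right) + 527076} = \frac{1}{-72708 + 527076} = \frac{1}{454368}$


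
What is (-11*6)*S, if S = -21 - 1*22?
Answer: 2838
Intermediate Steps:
S = -43 (S = -21 - 22 = -43)
(-11*6)*S = -11*6*(-43) = -66*(-43) = 2838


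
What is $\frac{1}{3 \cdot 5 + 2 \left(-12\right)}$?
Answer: $- \frac{1}{9} \approx -0.11111$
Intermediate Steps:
$\frac{1}{3 \cdot 5 + 2 \left(-12\right)} = \frac{1}{15 - 24} = \frac{1}{-9} = - \frac{1}{9}$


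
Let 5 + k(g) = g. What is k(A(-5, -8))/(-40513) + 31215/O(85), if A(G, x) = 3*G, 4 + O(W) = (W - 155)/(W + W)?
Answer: -1433228301/202565 ≈ -7075.4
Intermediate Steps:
O(W) = -4 + (-155 + W)/(2*W) (O(W) = -4 + (W - 155)/(W + W) = -4 + (-155 + W)/((2*W)) = -4 + (-155 + W)*(1/(2*W)) = -4 + (-155 + W)/(2*W))
k(g) = -5 + g
k(A(-5, -8))/(-40513) + 31215/O(85) = (-5 + 3*(-5))/(-40513) + 31215/(((½)*(-155 - 7*85)/85)) = (-5 - 15)*(-1/40513) + 31215/(((½)*(1/85)*(-155 - 595))) = -20*(-1/40513) + 31215/(((½)*(1/85)*(-750))) = 20/40513 + 31215/(-75/17) = 20/40513 + 31215*(-17/75) = 20/40513 - 35377/5 = -1433228301/202565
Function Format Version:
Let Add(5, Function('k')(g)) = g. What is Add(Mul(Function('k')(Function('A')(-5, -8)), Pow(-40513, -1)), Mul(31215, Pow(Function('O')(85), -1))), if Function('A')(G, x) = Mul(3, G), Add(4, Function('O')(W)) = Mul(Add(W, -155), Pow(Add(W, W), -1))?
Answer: Rational(-1433228301, 202565) ≈ -7075.4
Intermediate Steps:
Function('O')(W) = Add(-4, Mul(Rational(1, 2), Pow(W, -1), Add(-155, W))) (Function('O')(W) = Add(-4, Mul(Add(W, -155), Pow(Add(W, W), -1))) = Add(-4, Mul(Add(-155, W), Pow(Mul(2, W), -1))) = Add(-4, Mul(Add(-155, W), Mul(Rational(1, 2), Pow(W, -1)))) = Add(-4, Mul(Rational(1, 2), Pow(W, -1), Add(-155, W))))
Function('k')(g) = Add(-5, g)
Add(Mul(Function('k')(Function('A')(-5, -8)), Pow(-40513, -1)), Mul(31215, Pow(Function('O')(85), -1))) = Add(Mul(Add(-5, Mul(3, -5)), Pow(-40513, -1)), Mul(31215, Pow(Mul(Rational(1, 2), Pow(85, -1), Add(-155, Mul(-7, 85))), -1))) = Add(Mul(Add(-5, -15), Rational(-1, 40513)), Mul(31215, Pow(Mul(Rational(1, 2), Rational(1, 85), Add(-155, -595)), -1))) = Add(Mul(-20, Rational(-1, 40513)), Mul(31215, Pow(Mul(Rational(1, 2), Rational(1, 85), -750), -1))) = Add(Rational(20, 40513), Mul(31215, Pow(Rational(-75, 17), -1))) = Add(Rational(20, 40513), Mul(31215, Rational(-17, 75))) = Add(Rational(20, 40513), Rational(-35377, 5)) = Rational(-1433228301, 202565)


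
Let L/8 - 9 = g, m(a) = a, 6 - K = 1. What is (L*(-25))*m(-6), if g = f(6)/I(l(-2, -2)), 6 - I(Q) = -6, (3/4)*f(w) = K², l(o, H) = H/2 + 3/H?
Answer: 42400/3 ≈ 14133.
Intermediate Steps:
K = 5 (K = 6 - 1*1 = 6 - 1 = 5)
l(o, H) = H/2 + 3/H (l(o, H) = H*(½) + 3/H = H/2 + 3/H)
f(w) = 100/3 (f(w) = (4/3)*5² = (4/3)*25 = 100/3)
I(Q) = 12 (I(Q) = 6 - 1*(-6) = 6 + 6 = 12)
g = 25/9 (g = (100/3)/12 = (100/3)*(1/12) = 25/9 ≈ 2.7778)
L = 848/9 (L = 72 + 8*(25/9) = 72 + 200/9 = 848/9 ≈ 94.222)
(L*(-25))*m(-6) = ((848/9)*(-25))*(-6) = -21200/9*(-6) = 42400/3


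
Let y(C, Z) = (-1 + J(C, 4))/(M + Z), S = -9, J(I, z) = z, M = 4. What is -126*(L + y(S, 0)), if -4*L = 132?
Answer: 8127/2 ≈ 4063.5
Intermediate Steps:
L = -33 (L = -¼*132 = -33)
y(C, Z) = 3/(4 + Z) (y(C, Z) = (-1 + 4)/(4 + Z) = 3/(4 + Z))
-126*(L + y(S, 0)) = -126*(-33 + 3/(4 + 0)) = -126*(-33 + 3/4) = -126*(-33 + 3*(¼)) = -126*(-33 + ¾) = -126*(-129/4) = 8127/2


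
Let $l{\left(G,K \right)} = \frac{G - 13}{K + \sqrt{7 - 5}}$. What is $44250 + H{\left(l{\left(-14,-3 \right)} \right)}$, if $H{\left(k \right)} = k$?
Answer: $\frac{309831}{7} + \frac{27 \sqrt{2}}{7} \approx 44267.0$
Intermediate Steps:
$l{\left(G,K \right)} = \frac{-13 + G}{K + \sqrt{2}}$
$44250 + H{\left(l{\left(-14,-3 \right)} \right)} = 44250 + \frac{-13 - 14}{-3 + \sqrt{2}} = 44250 + \frac{1}{-3 + \sqrt{2}} \left(-27\right) = 44250 - \frac{27}{-3 + \sqrt{2}}$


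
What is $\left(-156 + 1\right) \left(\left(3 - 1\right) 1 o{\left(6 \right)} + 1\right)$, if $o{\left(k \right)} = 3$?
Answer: $-1085$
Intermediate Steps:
$\left(-156 + 1\right) \left(\left(3 - 1\right) 1 o{\left(6 \right)} + 1\right) = \left(-156 + 1\right) \left(\left(3 - 1\right) 1 \cdot 3 + 1\right) = - 155 \left(2 \cdot 1 \cdot 3 + 1\right) = - 155 \left(2 \cdot 3 + 1\right) = - 155 \left(6 + 1\right) = \left(-155\right) 7 = -1085$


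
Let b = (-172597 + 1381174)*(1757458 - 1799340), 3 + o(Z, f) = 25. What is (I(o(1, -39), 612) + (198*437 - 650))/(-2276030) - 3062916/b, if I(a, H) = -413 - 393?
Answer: -71651163458675/1920120433415357 ≈ -0.037316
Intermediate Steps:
o(Z, f) = 22 (o(Z, f) = -3 + 25 = 22)
I(a, H) = -806
b = -50617621914 (b = 1208577*(-41882) = -50617621914)
(I(o(1, -39), 612) + (198*437 - 650))/(-2276030) - 3062916/b = (-806 + (198*437 - 650))/(-2276030) - 3062916/(-50617621914) = (-806 + (86526 - 650))*(-1/2276030) - 3062916*(-1/50617621914) = (-806 + 85876)*(-1/2276030) + 510486/8436270319 = 85070*(-1/2276030) + 510486/8436270319 = -8507/227603 + 510486/8436270319 = -71651163458675/1920120433415357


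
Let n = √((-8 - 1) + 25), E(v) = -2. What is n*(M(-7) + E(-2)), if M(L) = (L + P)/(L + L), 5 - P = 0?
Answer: -52/7 ≈ -7.4286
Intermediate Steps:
P = 5 (P = 5 - 1*0 = 5 + 0 = 5)
M(L) = (5 + L)/(2*L) (M(L) = (L + 5)/(L + L) = (5 + L)/((2*L)) = (5 + L)*(1/(2*L)) = (5 + L)/(2*L))
n = 4 (n = √(-9 + 25) = √16 = 4)
n*(M(-7) + E(-2)) = 4*((½)*(5 - 7)/(-7) - 2) = 4*((½)*(-⅐)*(-2) - 2) = 4*(⅐ - 2) = 4*(-13/7) = -52/7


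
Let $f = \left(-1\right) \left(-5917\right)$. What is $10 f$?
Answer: $59170$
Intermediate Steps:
$f = 5917$
$10 f = 10 \cdot 5917 = 59170$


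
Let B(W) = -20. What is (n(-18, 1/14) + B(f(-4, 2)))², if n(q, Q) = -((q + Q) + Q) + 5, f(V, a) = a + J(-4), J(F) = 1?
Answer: 400/49 ≈ 8.1633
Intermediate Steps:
f(V, a) = 1 + a (f(V, a) = a + 1 = 1 + a)
n(q, Q) = 5 - q - 2*Q (n(q, Q) = -((Q + q) + Q) + 5 = -(q + 2*Q) + 5 = (-q - 2*Q) + 5 = 5 - q - 2*Q)
(n(-18, 1/14) + B(f(-4, 2)))² = ((5 - 1*(-18) - 2/14) - 20)² = ((5 + 18 - 2*1/14) - 20)² = ((5 + 18 - ⅐) - 20)² = (160/7 - 20)² = (20/7)² = 400/49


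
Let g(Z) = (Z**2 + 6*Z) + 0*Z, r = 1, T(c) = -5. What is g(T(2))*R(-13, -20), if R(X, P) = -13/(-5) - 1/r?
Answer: -8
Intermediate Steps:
g(Z) = Z**2 + 6*Z (g(Z) = (Z**2 + 6*Z) + 0 = Z**2 + 6*Z)
R(X, P) = 8/5 (R(X, P) = -13/(-5) - 1/1 = -13*(-1/5) - 1*1 = 13/5 - 1 = 8/5)
g(T(2))*R(-13, -20) = -5*(6 - 5)*(8/5) = -5*1*(8/5) = -5*8/5 = -8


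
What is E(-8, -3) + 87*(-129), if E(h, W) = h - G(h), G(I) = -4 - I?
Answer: -11235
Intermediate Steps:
E(h, W) = 4 + 2*h (E(h, W) = h - (-4 - h) = h + (4 + h) = 4 + 2*h)
E(-8, -3) + 87*(-129) = (4 + 2*(-8)) + 87*(-129) = (4 - 16) - 11223 = -12 - 11223 = -11235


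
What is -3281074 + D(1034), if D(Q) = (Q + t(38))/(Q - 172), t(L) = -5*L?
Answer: -1414142472/431 ≈ -3.2811e+6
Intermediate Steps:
D(Q) = (-190 + Q)/(-172 + Q) (D(Q) = (Q - 5*38)/(Q - 172) = (Q - 190)/(-172 + Q) = (-190 + Q)/(-172 + Q))
-3281074 + D(1034) = -3281074 + (-190 + 1034)/(-172 + 1034) = -3281074 + 844/862 = -3281074 + (1/862)*844 = -3281074 + 422/431 = -1414142472/431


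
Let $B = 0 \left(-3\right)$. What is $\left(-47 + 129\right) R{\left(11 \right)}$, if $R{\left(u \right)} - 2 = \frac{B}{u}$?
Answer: $164$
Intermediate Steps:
$B = 0$
$R{\left(u \right)} = 2$ ($R{\left(u \right)} = 2 + \frac{0}{u} = 2 + 0 = 2$)
$\left(-47 + 129\right) R{\left(11 \right)} = \left(-47 + 129\right) 2 = 82 \cdot 2 = 164$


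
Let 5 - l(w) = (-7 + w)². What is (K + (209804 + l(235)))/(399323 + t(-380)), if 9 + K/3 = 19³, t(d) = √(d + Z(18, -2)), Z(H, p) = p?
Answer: 71229240125/159458858711 - 178375*I*√382/159458858711 ≈ 0.44669 - 2.1863e-5*I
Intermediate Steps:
l(w) = 5 - (-7 + w)²
t(d) = √(-2 + d) (t(d) = √(d - 2) = √(-2 + d))
K = 20550 (K = -27 + 3*19³ = -27 + 3*6859 = -27 + 20577 = 20550)
(K + (209804 + l(235)))/(399323 + t(-380)) = (20550 + (209804 + (5 - (-7 + 235)²)))/(399323 + √(-2 - 380)) = (20550 + (209804 + (5 - 1*228²)))/(399323 + √(-382)) = (20550 + (209804 + (5 - 1*51984)))/(399323 + I*√382) = (20550 + (209804 + (5 - 51984)))/(399323 + I*√382) = (20550 + (209804 - 51979))/(399323 + I*√382) = (20550 + 157825)/(399323 + I*√382) = 178375/(399323 + I*√382)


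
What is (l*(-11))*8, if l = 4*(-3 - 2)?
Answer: 1760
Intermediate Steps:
l = -20 (l = 4*(-5) = -20)
(l*(-11))*8 = -20*(-11)*8 = 220*8 = 1760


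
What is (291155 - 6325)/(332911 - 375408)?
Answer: -3130/467 ≈ -6.7024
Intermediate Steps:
(291155 - 6325)/(332911 - 375408) = 284830/(-42497) = 284830*(-1/42497) = -3130/467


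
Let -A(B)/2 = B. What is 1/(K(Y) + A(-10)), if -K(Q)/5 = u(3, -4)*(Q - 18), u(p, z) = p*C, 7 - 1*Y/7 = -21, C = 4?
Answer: -1/10660 ≈ -9.3809e-5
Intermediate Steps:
A(B) = -2*B
Y = 196 (Y = 49 - 7*(-21) = 49 + 147 = 196)
u(p, z) = 4*p (u(p, z) = p*4 = 4*p)
K(Q) = 1080 - 60*Q (K(Q) = -5*4*3*(Q - 18) = -60*(-18 + Q) = -5*(-216 + 12*Q) = 1080 - 60*Q)
1/(K(Y) + A(-10)) = 1/((1080 - 60*196) - 2*(-10)) = 1/((1080 - 11760) + 20) = 1/(-10680 + 20) = 1/(-10660) = -1/10660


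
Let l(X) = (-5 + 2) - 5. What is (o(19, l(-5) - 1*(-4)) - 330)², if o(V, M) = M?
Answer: 111556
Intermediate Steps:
l(X) = -8 (l(X) = -3 - 5 = -8)
(o(19, l(-5) - 1*(-4)) - 330)² = ((-8 - 1*(-4)) - 330)² = ((-8 + 4) - 330)² = (-4 - 330)² = (-334)² = 111556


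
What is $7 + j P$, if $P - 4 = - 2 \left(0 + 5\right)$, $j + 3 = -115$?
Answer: $715$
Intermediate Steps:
$j = -118$ ($j = -3 - 115 = -118$)
$P = -6$ ($P = 4 - 2 \left(0 + 5\right) = 4 - 10 = -6$)
$7 + j P = 7 - -708 = 7 + 708 = 715$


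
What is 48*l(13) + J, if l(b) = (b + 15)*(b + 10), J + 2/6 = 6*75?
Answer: 94085/3 ≈ 31362.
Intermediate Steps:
J = 1349/3 (J = -1/3 + 6*75 = -1/3 + 450 = 1349/3 ≈ 449.67)
l(b) = (10 + b)*(15 + b) (l(b) = (15 + b)*(10 + b) = (10 + b)*(15 + b))
48*l(13) + J = 48*(150 + 13**2 + 25*13) + 1349/3 = 48*(150 + 169 + 325) + 1349/3 = 48*644 + 1349/3 = 30912 + 1349/3 = 94085/3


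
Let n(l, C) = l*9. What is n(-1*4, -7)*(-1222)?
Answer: 43992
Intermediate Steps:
n(l, C) = 9*l
n(-1*4, -7)*(-1222) = (9*(-1*4))*(-1222) = (9*(-4))*(-1222) = -36*(-1222) = 43992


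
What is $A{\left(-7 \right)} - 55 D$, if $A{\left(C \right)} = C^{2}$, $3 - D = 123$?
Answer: $6649$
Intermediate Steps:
$D = -120$ ($D = 3 - 123 = -120$)
$A{\left(-7 \right)} - 55 D = \left(-7\right)^{2} - -6600 = 49 + 6600 = 6649$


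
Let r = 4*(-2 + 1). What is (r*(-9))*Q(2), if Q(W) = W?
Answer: 72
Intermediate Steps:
r = -4 (r = 4*(-1) = -4)
(r*(-9))*Q(2) = -4*(-9)*2 = 36*2 = 72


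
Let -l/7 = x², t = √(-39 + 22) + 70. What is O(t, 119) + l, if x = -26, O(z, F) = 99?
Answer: -4633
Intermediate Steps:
t = 70 + I*√17 (t = √(-17) + 70 = I*√17 + 70 = 70 + I*√17 ≈ 70.0 + 4.1231*I)
l = -4732 (l = -7*(-26)² = -7*676 = -4732)
O(t, 119) + l = 99 - 4732 = -4633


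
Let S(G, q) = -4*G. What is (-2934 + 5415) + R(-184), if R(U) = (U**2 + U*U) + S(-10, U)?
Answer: 70233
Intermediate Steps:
R(U) = 40 + 2*U**2 (R(U) = (U**2 + U*U) - 4*(-10) = (U**2 + U**2) + 40 = 2*U**2 + 40 = 40 + 2*U**2)
(-2934 + 5415) + R(-184) = (-2934 + 5415) + (40 + 2*(-184)**2) = 2481 + (40 + 2*33856) = 2481 + (40 + 67712) = 2481 + 67752 = 70233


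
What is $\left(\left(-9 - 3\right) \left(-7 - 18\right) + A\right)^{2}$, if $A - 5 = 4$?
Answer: $95481$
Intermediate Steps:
$A = 9$ ($A = 5 + 4 = 9$)
$\left(\left(-9 - 3\right) \left(-7 - 18\right) + A\right)^{2} = \left(\left(-9 - 3\right) \left(-7 - 18\right) + 9\right)^{2} = \left(\left(-12\right) \left(-25\right) + 9\right)^{2} = \left(300 + 9\right)^{2} = 309^{2} = 95481$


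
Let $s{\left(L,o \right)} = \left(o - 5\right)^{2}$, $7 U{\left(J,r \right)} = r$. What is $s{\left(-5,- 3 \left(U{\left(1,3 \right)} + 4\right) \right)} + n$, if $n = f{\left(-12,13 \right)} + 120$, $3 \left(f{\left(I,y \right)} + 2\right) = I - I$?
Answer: $\frac{22166}{49} \approx 452.37$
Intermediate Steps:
$U{\left(J,r \right)} = \frac{r}{7}$
$f{\left(I,y \right)} = -2$ ($f{\left(I,y \right)} = -2 + \frac{I - I}{3} = -2 + \frac{1}{3} \cdot 0 = -2 + 0 = -2$)
$s{\left(L,o \right)} = \left(-5 + o\right)^{2}$
$n = 118$ ($n = -2 + 120 = 118$)
$s{\left(-5,- 3 \left(U{\left(1,3 \right)} + 4\right) \right)} + n = \left(-5 - 3 \left(\frac{1}{7} \cdot 3 + 4\right)\right)^{2} + 118 = \left(-5 - 3 \left(\frac{3}{7} + 4\right)\right)^{2} + 118 = \left(-5 - \frac{93}{7}\right)^{2} + 118 = \left(- \frac{128}{7}\right)^{2} + 118 = \frac{16384}{49} + 118 = \frac{22166}{49}$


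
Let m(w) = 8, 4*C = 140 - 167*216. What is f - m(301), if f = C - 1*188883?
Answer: -197874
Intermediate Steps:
C = -8983 (C = (140 - 167*216)/4 = (140 - 36072)/4 = (1/4)*(-35932) = -8983)
f = -197866 (f = -8983 - 1*188883 = -8983 - 188883 = -197866)
f - m(301) = -197866 - 1*8 = -197866 - 8 = -197874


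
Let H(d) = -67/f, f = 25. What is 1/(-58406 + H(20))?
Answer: -25/1460217 ≈ -1.7121e-5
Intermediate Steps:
H(d) = -67/25
1/(-58406 + H(20)) = 1/(-58406 - 67/25) = 1/(-1460217/25) = -25/1460217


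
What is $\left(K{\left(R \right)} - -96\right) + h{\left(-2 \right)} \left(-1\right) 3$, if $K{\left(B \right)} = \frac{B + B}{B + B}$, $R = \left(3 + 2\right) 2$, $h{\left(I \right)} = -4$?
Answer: $109$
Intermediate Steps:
$R = 10$ ($R = 5 \cdot 2 = 10$)
$K{\left(B \right)} = 1$ ($K{\left(B \right)} = \frac{2 B}{2 B} = 2 B \frac{1}{2 B} = 1$)
$\left(K{\left(R \right)} - -96\right) + h{\left(-2 \right)} \left(-1\right) 3 = \left(1 - -96\right) + \left(-4\right) \left(-1\right) 3 = \left(1 + 96\right) + 4 \cdot 3 = 97 + 12 = 109$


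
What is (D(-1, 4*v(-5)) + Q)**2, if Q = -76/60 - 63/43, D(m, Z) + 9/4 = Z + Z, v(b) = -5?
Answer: 13468298809/6656400 ≈ 2023.4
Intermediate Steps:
D(m, Z) = -9/4 + 2*Z (D(m, Z) = -9/4 + (Z + Z) = -9/4 + 2*Z)
Q = -1762/645 (Q = -76*1/60 - 63*1/43 = -19/15 - 63/43 = -1762/645 ≈ -2.7318)
(D(-1, 4*v(-5)) + Q)**2 = ((-9/4 + 2*(4*(-5))) - 1762/645)**2 = ((-9/4 + 2*(-20)) - 1762/645)**2 = ((-9/4 - 40) - 1762/645)**2 = (-169/4 - 1762/645)**2 = (-116053/2580)**2 = 13468298809/6656400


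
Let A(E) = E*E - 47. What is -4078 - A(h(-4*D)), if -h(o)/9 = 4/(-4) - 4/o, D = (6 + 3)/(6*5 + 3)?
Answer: -4607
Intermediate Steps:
D = 3/11 (D = 9/(30 + 3) = 9/33 = 9*(1/33) = 3/11 ≈ 0.27273)
h(o) = 9 + 36/o (h(o) = -9*(4/(-4) - 4/o) = -9*(4*(-¼) - 4/o) = -9*(-1 - 4/o) = 9 + 36/o)
A(E) = -47 + E² (A(E) = E² - 47 = -47 + E²)
-4078 - A(h(-4*D)) = -4078 - (-47 + (9 + 36/((-4*3/11)))²) = -4078 - (-47 + (9 + 36/(-12/11))²) = -4078 - (-47 + (9 + 36*(-11/12))²) = -4078 - (-47 + (9 - 33)²) = -4078 - (-47 + (-24)²) = -4078 - (-47 + 576) = -4078 - 1*529 = -4078 - 529 = -4607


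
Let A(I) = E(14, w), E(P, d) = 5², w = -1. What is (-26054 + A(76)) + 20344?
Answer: -5685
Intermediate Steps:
E(P, d) = 25
A(I) = 25
(-26054 + A(76)) + 20344 = (-26054 + 25) + 20344 = -26029 + 20344 = -5685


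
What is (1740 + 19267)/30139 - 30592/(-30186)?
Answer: 778064795/454887927 ≈ 1.7105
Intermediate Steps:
(1740 + 19267)/30139 - 30592/(-30186) = 21007*(1/30139) - 30592*(-1/30186) = 21007/30139 + 15296/15093 = 778064795/454887927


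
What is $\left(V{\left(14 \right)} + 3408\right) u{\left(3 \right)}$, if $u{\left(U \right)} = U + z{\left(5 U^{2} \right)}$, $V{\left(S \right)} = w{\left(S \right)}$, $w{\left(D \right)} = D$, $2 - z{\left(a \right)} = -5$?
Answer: $34220$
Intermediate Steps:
$z{\left(a \right)} = 7$ ($z{\left(a \right)} = 2 - -5 = 2 + 5 = 7$)
$V{\left(S \right)} = S$
$u{\left(U \right)} = 7 + U$ ($u{\left(U \right)} = U + 7 = 7 + U$)
$\left(V{\left(14 \right)} + 3408\right) u{\left(3 \right)} = \left(14 + 3408\right) \left(7 + 3\right) = 3422 \cdot 10 = 34220$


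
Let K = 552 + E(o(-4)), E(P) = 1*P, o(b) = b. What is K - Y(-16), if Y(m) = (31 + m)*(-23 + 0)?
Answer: 893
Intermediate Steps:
Y(m) = -713 - 23*m (Y(m) = (31 + m)*(-23) = -713 - 23*m)
E(P) = P
K = 548 (K = 552 - 4 = 548)
K - Y(-16) = 548 - (-713 - 23*(-16)) = 548 - (-713 + 368) = 548 - 1*(-345) = 548 + 345 = 893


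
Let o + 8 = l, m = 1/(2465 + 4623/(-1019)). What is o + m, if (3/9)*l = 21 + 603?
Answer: 4673444187/2507212 ≈ 1864.0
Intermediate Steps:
l = 1872 (l = 3*(21 + 603) = 3*624 = 1872)
m = 1019/2507212 (m = 1/(2465 + 4623*(-1/1019)) = 1/(2465 - 4623/1019) = 1/(2507212/1019) = 1019/2507212 ≈ 0.00040643)
o = 1864 (o = -8 + 1872 = 1864)
o + m = 1864 + 1019/2507212 = 4673444187/2507212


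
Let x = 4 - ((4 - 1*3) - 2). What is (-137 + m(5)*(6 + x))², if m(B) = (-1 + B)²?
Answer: 1521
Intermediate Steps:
x = 5 (x = 4 - ((4 - 3) - 2) = 4 - (1 - 2) = 4 - 1*(-1) = 4 + 1 = 5)
(-137 + m(5)*(6 + x))² = (-137 + (-1 + 5)²*(6 + 5))² = (-137 + 4²*11)² = (-137 + 16*11)² = (-137 + 176)² = 39² = 1521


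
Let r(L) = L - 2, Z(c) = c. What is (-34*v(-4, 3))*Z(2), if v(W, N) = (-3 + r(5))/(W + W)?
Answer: 0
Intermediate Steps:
r(L) = -2 + L
v(W, N) = 0 (v(W, N) = (-3 + (-2 + 5))/(W + W) = (-3 + 3)/((2*W)) = 0*(1/(2*W)) = 0)
(-34*v(-4, 3))*Z(2) = -34*0*2 = 0*2 = 0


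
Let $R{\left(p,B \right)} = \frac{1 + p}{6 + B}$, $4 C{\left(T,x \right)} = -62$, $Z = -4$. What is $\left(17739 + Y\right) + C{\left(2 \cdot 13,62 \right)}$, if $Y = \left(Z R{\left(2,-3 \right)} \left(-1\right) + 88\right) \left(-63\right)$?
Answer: $\frac{23855}{2} \approx 11928.0$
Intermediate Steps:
$C{\left(T,x \right)} = - \frac{31}{2}$ ($C{\left(T,x \right)} = \frac{1}{4} \left(-62\right) = - \frac{31}{2}$)
$R{\left(p,B \right)} = \frac{1 + p}{6 + B}$
$Y = -5796$ ($Y = \left(- 4 \frac{1 + 2}{6 - 3} \left(-1\right) + 88\right) \left(-63\right) = \left(- 4 \cdot \frac{1}{3} \cdot 3 \left(-1\right) + 88\right) \left(-63\right) = \left(\left(-4\right) 1 \left(-1\right) + 88\right) \left(-63\right) = \left(\left(-4\right) \left(-1\right) + 88\right) \left(-63\right) = \left(4 + 88\right) \left(-63\right) = 92 \left(-63\right) = -5796$)
$\left(17739 + Y\right) + C{\left(2 \cdot 13,62 \right)} = \left(17739 - 5796\right) - \frac{31}{2} = 11943 - \frac{31}{2} = \frac{23855}{2}$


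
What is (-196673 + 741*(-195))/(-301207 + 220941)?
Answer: 170584/40133 ≈ 4.2505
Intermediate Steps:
(-196673 + 741*(-195))/(-301207 + 220941) = (-196673 - 144495)/(-80266) = -341168*(-1/80266) = 170584/40133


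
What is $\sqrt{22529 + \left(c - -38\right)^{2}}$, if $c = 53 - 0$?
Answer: $\sqrt{30810} \approx 175.53$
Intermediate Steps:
$c = 53$ ($c = 53 + 0 = 53$)
$\sqrt{22529 + \left(c - -38\right)^{2}} = \sqrt{22529 + \left(53 - -38\right)^{2}} = \sqrt{22529 + \left(53 + 38\right)^{2}} = \sqrt{22529 + 91^{2}} = \sqrt{22529 + 8281} = \sqrt{30810}$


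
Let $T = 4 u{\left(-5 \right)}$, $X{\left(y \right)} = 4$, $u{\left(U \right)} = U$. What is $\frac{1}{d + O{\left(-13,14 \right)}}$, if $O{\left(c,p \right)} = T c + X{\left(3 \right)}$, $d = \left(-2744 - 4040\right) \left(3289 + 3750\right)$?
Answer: $- \frac{1}{47752312} \approx -2.0941 \cdot 10^{-8}$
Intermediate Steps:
$d = -47752576$ ($d = \left(-6784\right) 7039 = -47752576$)
$T = -20$ ($T = 4 \left(-5\right) = -20$)
$O{\left(c,p \right)} = 4 - 20 c$ ($O{\left(c,p \right)} = - 20 c + 4 = 4 - 20 c$)
$\frac{1}{d + O{\left(-13,14 \right)}} = \frac{1}{-47752576 + \left(4 - -260\right)} = \frac{1}{-47752576 + \left(4 + 260\right)} = \frac{1}{-47752576 + 264} = \frac{1}{-47752312} = - \frac{1}{47752312}$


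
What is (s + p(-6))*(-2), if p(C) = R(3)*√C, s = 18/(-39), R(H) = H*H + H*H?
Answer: 12/13 - 36*I*√6 ≈ 0.92308 - 88.182*I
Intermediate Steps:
R(H) = 2*H² (R(H) = H² + H² = 2*H²)
s = -6/13 (s = 18*(-1/39) = -6/13 ≈ -0.46154)
p(C) = 18*√C (p(C) = (2*3²)*√C = (2*9)*√C = 18*√C)
(s + p(-6))*(-2) = (-6/13 + 18*√(-6))*(-2) = (-6/13 + 18*(I*√6))*(-2) = (-6/13 + 18*I*√6)*(-2) = 12/13 - 36*I*√6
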